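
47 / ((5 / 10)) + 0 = 94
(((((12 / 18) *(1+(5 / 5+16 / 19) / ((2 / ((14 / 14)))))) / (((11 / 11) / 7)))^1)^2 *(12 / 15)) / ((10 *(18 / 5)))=261121 / 146205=1.79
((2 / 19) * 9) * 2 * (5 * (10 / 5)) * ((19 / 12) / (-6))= -5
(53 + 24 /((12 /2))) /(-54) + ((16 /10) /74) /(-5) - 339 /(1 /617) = -3482581597 /16650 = -209164.06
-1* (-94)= 94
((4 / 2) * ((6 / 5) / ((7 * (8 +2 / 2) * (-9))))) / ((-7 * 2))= 2 / 6615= 0.00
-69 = -69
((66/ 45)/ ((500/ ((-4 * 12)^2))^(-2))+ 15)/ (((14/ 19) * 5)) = 28497473/ 6967296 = 4.09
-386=-386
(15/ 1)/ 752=15/ 752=0.02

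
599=599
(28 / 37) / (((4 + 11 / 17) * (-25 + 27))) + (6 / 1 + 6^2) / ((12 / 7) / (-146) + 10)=31974089 / 7459496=4.29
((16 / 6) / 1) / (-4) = -0.67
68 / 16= 17 / 4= 4.25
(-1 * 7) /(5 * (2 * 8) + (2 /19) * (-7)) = -133 /1506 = -0.09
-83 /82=-1.01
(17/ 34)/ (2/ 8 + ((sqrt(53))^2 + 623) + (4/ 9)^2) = 162/ 219169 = 0.00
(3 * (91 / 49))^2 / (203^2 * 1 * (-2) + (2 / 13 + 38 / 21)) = -59319 / 157497046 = -0.00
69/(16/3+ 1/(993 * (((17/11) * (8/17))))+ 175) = 548136/1432579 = 0.38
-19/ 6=-3.17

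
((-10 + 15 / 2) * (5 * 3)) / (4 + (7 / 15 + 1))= -1125 / 164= -6.86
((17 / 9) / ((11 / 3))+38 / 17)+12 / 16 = 7855 / 2244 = 3.50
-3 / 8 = -0.38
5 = 5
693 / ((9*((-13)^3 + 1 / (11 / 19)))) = -847 / 24148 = -0.04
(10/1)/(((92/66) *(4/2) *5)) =33/46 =0.72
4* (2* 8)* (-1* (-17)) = 1088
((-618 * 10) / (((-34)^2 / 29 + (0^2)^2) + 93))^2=2163.59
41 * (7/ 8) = 35.88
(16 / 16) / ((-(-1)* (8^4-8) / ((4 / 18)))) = 1 / 18396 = 0.00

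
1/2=0.50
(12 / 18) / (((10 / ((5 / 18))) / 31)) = 31 / 54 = 0.57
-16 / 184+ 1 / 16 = -9 / 368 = -0.02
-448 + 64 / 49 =-21888 / 49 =-446.69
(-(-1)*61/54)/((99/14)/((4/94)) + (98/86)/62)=1138382/167484645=0.01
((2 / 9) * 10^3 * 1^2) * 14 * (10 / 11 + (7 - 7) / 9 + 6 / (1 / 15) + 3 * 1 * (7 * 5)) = 60340000 / 99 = 609494.95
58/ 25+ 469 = 11783/ 25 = 471.32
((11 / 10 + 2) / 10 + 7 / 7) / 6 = 131 / 600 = 0.22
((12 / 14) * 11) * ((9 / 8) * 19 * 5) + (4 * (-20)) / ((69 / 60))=604145 / 644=938.11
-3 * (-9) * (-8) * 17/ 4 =-918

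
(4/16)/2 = 1/8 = 0.12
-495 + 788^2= 620449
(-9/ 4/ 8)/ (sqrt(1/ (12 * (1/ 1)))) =-9 * sqrt(3)/ 16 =-0.97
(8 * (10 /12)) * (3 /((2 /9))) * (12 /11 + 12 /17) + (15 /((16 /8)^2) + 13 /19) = 2361259 /14212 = 166.15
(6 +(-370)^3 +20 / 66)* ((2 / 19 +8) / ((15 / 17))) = -397828612496 / 855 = -465296622.80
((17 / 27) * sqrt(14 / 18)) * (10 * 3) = 170 * sqrt(7) / 27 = 16.66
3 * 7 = 21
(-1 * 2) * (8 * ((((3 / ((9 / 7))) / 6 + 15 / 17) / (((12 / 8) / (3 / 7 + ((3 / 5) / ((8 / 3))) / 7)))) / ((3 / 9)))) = -33454 / 1785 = -18.74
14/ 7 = 2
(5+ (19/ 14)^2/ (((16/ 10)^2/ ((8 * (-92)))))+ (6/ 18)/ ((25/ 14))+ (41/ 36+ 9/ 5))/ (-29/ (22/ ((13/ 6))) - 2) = 505864711/ 4711350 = 107.37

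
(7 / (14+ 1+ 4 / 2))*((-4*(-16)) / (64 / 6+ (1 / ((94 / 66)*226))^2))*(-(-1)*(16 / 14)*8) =1386416750592 / 61377880435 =22.59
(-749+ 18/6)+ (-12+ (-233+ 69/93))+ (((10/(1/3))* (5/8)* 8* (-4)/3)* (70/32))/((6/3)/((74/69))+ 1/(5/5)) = -7511601/6572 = -1142.97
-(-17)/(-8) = -17/8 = -2.12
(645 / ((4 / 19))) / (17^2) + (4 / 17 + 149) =184771 / 1156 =159.84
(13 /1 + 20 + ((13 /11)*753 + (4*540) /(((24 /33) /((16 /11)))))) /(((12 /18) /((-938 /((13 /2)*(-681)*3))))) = 18032112 /32461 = 555.50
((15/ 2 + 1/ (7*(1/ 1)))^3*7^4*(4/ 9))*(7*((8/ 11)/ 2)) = 120054214/ 99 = 1212668.83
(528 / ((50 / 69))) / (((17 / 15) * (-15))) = -18216 / 425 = -42.86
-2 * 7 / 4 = -7 / 2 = -3.50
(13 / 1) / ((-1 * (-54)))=13 / 54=0.24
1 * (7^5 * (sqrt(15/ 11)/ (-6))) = -3271.06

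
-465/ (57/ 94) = -14570/ 19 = -766.84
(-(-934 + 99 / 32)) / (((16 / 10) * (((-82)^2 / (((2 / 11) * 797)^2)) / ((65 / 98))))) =6149728292825 / 5102924288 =1205.14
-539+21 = -518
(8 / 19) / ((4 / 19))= 2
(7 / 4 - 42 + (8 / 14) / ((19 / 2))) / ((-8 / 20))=106905 / 1064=100.47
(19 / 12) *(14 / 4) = 5.54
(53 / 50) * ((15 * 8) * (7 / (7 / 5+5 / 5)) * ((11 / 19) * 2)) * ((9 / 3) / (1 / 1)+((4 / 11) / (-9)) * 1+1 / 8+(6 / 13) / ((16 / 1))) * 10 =29731940 / 2223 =13374.69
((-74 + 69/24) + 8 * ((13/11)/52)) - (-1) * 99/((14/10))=-141/616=-0.23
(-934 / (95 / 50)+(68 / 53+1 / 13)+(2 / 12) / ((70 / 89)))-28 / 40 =-539603119 / 1099644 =-490.71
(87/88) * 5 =435/88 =4.94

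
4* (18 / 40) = 9 / 5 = 1.80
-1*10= -10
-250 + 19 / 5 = -1231 / 5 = -246.20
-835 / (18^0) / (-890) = 167 / 178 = 0.94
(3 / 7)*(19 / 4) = 57 / 28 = 2.04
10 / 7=1.43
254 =254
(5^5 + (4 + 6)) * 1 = 3135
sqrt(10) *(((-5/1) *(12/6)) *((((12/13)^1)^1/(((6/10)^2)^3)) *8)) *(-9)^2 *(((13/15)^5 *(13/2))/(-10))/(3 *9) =29703440 *sqrt(10)/19683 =4772.17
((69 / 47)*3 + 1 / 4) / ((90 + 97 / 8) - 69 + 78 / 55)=96250 / 714353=0.13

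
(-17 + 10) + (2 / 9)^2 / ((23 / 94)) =-12665 / 1863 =-6.80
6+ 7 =13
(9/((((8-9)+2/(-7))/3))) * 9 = -189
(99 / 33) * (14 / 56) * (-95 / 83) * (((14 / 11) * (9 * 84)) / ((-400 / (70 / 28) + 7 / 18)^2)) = -244331640 / 7536019777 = -0.03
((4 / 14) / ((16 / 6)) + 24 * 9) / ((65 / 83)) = 502233 / 1820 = 275.95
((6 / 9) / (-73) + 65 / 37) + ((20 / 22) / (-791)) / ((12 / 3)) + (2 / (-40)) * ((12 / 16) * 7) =8374980017 / 5640336240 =1.48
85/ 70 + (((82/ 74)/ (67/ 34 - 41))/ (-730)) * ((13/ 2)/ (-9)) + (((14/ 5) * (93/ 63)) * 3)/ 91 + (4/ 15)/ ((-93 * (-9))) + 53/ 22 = 67746389205179/ 18017987981994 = 3.76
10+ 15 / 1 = 25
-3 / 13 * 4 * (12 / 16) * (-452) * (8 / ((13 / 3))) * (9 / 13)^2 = 7908192 / 28561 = 276.89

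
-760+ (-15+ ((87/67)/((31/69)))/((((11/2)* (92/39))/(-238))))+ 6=-18780644/22847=-822.02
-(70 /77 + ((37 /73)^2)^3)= -1541565253389 /1664676489179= -0.93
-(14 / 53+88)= -4678 / 53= -88.26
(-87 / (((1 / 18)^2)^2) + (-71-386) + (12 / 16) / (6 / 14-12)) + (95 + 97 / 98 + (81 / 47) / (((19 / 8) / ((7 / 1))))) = -43161596029397 / 4725756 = -9133268.00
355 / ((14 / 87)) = 30885 / 14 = 2206.07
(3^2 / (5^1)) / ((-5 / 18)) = -162 / 25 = -6.48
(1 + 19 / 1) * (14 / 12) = 70 / 3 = 23.33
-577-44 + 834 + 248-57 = 404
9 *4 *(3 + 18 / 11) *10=18360 / 11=1669.09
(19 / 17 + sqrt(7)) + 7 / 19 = 480 / 323 + sqrt(7) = 4.13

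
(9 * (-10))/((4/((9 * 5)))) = -1012.50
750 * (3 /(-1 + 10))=250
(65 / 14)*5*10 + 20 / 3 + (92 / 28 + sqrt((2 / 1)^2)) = 5126 / 21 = 244.10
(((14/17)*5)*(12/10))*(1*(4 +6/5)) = 2184/85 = 25.69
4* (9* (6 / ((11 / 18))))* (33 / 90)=648 / 5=129.60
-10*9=-90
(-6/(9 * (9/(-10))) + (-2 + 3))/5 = 47/135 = 0.35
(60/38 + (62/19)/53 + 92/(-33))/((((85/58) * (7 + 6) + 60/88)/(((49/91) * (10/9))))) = -15479968/445002363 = -0.03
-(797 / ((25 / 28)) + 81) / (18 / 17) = -413797 / 450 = -919.55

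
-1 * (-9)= 9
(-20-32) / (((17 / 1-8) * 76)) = -13 / 171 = -0.08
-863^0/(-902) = 1/902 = 0.00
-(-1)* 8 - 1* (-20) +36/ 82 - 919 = -36513/ 41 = -890.56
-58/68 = -29/34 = -0.85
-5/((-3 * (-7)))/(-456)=5/9576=0.00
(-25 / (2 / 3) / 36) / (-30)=5 / 144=0.03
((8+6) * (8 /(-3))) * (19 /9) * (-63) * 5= 74480 /3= 24826.67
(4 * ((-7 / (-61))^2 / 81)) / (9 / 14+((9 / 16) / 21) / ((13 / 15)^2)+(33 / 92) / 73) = 0.00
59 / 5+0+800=4059 / 5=811.80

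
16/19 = 0.84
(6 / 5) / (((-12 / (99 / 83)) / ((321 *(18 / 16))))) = -286011 / 6640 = -43.07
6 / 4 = 1.50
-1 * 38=-38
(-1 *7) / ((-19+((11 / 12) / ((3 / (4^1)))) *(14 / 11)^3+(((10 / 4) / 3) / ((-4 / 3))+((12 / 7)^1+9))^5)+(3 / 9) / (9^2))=-113352164868096 / 1692643248372514727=-0.00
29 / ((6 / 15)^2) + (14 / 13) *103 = 15193 / 52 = 292.17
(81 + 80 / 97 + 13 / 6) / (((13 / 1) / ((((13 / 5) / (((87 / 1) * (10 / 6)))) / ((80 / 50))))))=48883 / 675120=0.07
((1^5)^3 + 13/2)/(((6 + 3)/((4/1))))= 10/3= 3.33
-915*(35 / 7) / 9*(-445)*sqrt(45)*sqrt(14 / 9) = 678625*sqrt(70) / 3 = 1892594.70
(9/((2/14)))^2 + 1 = 3970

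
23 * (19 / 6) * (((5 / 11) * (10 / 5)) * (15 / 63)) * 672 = 349600 / 33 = 10593.94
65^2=4225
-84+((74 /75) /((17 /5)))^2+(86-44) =-2725574 /65025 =-41.92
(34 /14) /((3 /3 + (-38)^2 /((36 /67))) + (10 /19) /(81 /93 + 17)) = 47367 /52436153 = 0.00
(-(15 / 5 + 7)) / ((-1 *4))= 5 / 2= 2.50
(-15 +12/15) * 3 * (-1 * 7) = 1491/5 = 298.20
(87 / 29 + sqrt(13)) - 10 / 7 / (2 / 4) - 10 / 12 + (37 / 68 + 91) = sqrt(13) + 129739 / 1428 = 94.46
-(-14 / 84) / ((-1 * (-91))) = 1 / 546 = 0.00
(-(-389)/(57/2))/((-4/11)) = -4279/114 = -37.54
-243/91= -2.67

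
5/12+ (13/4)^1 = 11/3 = 3.67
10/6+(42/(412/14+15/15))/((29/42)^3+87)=2318647847/1378119585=1.68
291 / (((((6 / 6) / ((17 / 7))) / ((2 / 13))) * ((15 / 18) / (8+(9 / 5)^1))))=415548 / 325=1278.61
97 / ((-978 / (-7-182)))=6111 / 326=18.75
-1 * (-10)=10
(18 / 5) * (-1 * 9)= -162 / 5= -32.40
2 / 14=1 / 7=0.14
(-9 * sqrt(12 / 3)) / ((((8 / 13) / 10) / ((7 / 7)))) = -585 / 2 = -292.50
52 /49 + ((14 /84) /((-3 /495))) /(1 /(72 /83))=-92704 /4067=-22.79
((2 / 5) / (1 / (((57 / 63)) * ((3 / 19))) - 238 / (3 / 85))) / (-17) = 6 / 1717765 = 0.00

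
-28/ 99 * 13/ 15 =-364/ 1485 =-0.25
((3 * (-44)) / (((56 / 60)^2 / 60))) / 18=-24750 / 49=-505.10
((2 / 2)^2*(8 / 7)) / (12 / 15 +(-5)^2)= 40 / 903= 0.04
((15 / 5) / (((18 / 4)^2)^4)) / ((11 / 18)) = 512 / 17537553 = 0.00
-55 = -55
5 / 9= 0.56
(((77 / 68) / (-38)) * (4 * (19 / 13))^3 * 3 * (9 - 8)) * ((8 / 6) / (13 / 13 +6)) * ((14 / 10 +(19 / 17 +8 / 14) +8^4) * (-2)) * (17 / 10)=309923270976 / 6536075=47417.34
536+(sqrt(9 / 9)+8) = 545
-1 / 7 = -0.14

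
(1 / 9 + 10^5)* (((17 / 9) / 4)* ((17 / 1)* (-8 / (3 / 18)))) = -1040401156 / 27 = -38533376.15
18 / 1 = 18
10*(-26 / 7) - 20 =-400 / 7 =-57.14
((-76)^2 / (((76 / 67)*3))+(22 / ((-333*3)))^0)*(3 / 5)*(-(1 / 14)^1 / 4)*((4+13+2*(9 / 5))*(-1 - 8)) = 944613 / 280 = 3373.62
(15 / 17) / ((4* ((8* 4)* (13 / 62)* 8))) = 465 / 113152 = 0.00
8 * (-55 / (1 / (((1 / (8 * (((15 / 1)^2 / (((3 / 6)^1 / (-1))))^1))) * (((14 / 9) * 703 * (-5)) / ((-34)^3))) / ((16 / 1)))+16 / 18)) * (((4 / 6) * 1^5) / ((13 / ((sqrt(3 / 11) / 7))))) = 21090 * sqrt(33) / 29798656667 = 0.00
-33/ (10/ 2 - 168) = 33/ 163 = 0.20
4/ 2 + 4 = 6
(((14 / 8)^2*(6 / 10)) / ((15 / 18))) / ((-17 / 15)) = -1323 / 680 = -1.95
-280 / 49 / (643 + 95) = -20 / 2583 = -0.01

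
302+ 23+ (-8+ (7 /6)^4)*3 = 132433 /432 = 306.56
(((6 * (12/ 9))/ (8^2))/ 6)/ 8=1/ 384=0.00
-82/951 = -0.09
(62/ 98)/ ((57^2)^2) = 0.00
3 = 3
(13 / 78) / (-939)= -1 / 5634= -0.00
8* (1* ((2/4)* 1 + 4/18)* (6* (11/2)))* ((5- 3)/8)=143/3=47.67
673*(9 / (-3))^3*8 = -145368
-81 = -81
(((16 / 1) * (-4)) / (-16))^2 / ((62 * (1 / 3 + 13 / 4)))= 96 / 1333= 0.07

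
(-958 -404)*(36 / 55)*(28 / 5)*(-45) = 224655.71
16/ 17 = 0.94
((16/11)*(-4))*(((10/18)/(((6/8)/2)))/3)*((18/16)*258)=-27520/33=-833.94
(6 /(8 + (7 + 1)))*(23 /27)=23 /72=0.32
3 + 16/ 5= 31/ 5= 6.20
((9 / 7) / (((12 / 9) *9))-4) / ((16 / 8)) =-109 / 56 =-1.95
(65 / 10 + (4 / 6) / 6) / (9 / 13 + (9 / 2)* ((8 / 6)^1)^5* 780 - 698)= 1547 / 3297950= 0.00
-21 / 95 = -0.22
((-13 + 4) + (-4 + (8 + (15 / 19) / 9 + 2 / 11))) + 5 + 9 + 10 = 12082 / 627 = 19.27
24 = 24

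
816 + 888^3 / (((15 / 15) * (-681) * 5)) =-232482864 / 1135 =-204830.72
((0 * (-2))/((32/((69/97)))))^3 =0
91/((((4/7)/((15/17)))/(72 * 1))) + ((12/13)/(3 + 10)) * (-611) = 2226282/221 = 10073.67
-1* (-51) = 51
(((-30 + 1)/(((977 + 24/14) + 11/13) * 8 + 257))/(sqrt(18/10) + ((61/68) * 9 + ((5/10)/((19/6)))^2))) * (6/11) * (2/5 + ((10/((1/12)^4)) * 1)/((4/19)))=-203.92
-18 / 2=-9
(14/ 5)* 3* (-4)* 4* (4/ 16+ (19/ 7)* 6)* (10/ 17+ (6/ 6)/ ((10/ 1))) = -650052/ 425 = -1529.53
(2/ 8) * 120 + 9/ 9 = 31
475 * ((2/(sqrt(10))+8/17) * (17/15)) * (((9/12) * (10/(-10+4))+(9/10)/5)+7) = 3521.27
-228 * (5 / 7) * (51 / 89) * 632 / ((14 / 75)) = -1377918000 / 4361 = -315963.77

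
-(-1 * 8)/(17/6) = 48/17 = 2.82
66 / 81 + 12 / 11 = 566 / 297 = 1.91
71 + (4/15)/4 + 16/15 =1082/15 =72.13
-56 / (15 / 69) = -257.60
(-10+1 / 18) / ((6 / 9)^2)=-179 / 8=-22.38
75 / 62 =1.21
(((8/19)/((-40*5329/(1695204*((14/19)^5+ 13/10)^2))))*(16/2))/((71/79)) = -378010853762669542627128/5509392233308905327625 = -68.61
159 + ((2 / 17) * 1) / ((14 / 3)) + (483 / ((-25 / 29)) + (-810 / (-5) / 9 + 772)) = 388.75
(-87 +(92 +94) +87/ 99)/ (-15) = -3296/ 495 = -6.66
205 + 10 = 215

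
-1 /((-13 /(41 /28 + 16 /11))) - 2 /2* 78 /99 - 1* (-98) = 1170409 /12012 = 97.44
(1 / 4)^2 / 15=1 / 240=0.00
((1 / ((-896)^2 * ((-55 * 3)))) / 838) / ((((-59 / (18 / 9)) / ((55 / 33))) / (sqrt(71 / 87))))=sqrt(6177) / 170937166675968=0.00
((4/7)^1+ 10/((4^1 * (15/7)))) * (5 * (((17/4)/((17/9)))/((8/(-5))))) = -5475/448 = -12.22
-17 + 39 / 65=-82 / 5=-16.40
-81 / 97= -0.84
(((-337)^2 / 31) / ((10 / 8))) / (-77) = -38.06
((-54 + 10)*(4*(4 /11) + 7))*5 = -1860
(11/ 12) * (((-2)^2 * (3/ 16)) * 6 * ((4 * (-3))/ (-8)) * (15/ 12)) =495/ 64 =7.73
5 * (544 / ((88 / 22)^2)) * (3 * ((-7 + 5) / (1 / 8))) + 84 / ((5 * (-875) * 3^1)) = -5100004 / 625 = -8160.01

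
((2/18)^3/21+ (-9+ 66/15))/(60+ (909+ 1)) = -176051/37124325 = -0.00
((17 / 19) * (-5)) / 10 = -17 / 38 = -0.45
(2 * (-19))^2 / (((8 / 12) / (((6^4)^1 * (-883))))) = -2478701088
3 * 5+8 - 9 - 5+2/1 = 11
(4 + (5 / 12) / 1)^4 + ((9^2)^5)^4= 3064963886735877065882301446839564066944817 / 20736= 147808829414345923316083200000000000000.00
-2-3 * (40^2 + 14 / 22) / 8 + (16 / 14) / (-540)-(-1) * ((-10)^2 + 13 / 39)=-41738621 / 83160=-501.91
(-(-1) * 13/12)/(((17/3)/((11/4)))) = 143/272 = 0.53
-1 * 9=-9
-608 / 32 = -19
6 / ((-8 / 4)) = -3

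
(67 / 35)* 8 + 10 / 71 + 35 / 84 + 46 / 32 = 2064653 / 119280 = 17.31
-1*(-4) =4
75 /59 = 1.27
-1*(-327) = 327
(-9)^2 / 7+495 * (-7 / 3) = -8004 / 7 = -1143.43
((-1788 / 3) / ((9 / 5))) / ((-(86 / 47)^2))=1645705 / 16641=98.89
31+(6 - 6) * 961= 31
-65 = -65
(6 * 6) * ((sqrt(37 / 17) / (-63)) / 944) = -sqrt(629) / 28084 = -0.00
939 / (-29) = -939 / 29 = -32.38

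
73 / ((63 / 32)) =2336 / 63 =37.08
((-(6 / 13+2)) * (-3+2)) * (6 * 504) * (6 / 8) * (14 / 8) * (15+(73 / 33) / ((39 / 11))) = 152643.41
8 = 8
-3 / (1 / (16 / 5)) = -48 / 5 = -9.60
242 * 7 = 1694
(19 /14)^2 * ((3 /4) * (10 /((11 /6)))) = 16245 /2156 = 7.53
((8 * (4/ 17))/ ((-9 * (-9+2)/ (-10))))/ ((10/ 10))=-320/ 1071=-0.30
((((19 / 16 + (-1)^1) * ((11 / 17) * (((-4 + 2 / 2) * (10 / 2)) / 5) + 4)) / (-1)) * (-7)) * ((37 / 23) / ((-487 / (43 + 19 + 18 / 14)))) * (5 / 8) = -8605275 / 24373376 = -0.35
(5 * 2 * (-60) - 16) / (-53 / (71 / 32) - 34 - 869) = 43736 / 65809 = 0.66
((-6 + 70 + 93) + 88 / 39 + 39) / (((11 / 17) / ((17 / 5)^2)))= 37987316 / 10725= 3541.94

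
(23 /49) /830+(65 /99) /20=268909 /8052660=0.03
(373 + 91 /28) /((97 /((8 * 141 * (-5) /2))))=-1061025 /97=-10938.40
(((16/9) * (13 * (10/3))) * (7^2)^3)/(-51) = -244709920/1377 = -177712.36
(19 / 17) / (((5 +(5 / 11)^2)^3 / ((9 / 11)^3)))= 25289 / 5831000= 0.00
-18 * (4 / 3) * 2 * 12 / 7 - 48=-912 / 7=-130.29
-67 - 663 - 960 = -1690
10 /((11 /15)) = 150 /11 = 13.64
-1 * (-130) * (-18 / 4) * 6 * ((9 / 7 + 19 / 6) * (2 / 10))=-21879 / 7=-3125.57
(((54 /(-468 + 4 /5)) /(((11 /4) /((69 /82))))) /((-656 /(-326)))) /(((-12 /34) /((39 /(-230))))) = -0.01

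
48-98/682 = 16319/341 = 47.86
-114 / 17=-6.71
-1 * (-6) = 6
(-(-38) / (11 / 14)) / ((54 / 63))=1862 / 33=56.42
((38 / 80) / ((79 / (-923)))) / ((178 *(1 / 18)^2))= -1420497 / 140620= -10.10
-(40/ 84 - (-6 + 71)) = 1355/ 21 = 64.52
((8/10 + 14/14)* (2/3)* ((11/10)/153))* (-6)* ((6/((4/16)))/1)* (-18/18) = 1.24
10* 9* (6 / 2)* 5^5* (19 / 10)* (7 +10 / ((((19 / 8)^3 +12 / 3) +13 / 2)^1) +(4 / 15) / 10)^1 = 29206137375 / 2447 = 11935487.28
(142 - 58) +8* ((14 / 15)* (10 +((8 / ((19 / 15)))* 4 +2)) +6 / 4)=35552 / 95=374.23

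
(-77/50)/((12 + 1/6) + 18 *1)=-231/4525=-0.05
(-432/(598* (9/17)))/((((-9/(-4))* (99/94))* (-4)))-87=-7713077/88803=-86.86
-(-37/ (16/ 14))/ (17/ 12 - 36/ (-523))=406371/ 18646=21.79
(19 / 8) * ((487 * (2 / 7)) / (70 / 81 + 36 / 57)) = 14240367 / 64456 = 220.93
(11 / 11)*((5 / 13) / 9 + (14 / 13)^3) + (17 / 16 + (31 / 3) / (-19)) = 10882007 / 6010992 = 1.81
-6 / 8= -3 / 4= -0.75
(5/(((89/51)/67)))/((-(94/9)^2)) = -1383885/786404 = -1.76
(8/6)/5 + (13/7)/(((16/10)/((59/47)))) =68053/39480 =1.72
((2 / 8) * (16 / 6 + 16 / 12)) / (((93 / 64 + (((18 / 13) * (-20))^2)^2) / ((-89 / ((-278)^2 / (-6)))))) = 81341728 / 6923080730319511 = 0.00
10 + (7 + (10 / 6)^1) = 56 / 3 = 18.67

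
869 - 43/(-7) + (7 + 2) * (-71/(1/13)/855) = 575509/665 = 865.43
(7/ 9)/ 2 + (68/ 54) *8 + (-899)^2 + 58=43646551/ 54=808269.46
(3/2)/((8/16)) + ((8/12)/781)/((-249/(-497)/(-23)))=24329/8217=2.96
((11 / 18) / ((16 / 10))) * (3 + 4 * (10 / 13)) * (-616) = -334565 / 234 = -1429.76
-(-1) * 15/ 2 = 15/ 2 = 7.50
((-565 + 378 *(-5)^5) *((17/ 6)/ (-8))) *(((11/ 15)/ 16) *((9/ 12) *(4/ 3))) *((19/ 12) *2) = 839797739/ 13824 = 60749.26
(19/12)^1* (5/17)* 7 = 665/204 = 3.26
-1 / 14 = -0.07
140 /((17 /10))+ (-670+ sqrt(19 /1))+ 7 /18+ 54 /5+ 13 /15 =-176131 /306+ sqrt(19) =-571.23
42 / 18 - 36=-101 / 3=-33.67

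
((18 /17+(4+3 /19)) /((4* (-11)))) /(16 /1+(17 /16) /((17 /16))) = -0.01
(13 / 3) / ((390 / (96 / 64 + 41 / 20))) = 71 / 1800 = 0.04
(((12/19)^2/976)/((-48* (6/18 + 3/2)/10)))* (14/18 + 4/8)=-115/1937848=-0.00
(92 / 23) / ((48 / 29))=29 / 12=2.42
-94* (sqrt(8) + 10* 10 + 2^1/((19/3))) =-179164/19 - 188* sqrt(2) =-9695.56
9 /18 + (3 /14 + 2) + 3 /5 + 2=186 /35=5.31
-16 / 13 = -1.23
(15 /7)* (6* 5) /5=90 /7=12.86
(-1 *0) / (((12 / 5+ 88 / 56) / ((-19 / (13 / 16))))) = 0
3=3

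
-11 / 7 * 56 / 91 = -88 / 91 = -0.97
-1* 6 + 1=-5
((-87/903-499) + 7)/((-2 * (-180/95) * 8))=-2814299/173376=-16.23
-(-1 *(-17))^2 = -289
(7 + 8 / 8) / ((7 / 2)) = 16 / 7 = 2.29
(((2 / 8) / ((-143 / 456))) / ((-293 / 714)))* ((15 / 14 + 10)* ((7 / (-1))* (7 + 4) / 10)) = -630819 / 3809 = -165.61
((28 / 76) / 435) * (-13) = -91 / 8265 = -0.01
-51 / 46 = -1.11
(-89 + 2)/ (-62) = 87/ 62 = 1.40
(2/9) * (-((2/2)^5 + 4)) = -10/9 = -1.11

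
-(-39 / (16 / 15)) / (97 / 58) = 16965 / 776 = 21.86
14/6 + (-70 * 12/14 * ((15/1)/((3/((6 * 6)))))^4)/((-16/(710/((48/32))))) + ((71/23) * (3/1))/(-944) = 121369472064151345/65136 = 1863324000002.32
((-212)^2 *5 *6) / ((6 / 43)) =9662960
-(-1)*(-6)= -6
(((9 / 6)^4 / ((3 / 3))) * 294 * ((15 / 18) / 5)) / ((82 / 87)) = 345303 / 1312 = 263.19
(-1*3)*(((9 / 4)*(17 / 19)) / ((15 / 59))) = -9027 / 380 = -23.76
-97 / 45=-2.16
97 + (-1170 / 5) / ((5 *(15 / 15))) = 251 / 5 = 50.20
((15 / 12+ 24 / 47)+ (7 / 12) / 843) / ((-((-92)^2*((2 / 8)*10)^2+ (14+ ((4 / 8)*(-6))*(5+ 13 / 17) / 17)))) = -60504173 / 1817635404276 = -0.00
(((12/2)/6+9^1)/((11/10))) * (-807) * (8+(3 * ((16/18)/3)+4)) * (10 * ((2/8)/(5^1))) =-1560200/33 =-47278.79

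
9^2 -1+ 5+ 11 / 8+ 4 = 90.38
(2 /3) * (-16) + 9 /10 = -293 /30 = -9.77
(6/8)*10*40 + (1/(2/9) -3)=301.50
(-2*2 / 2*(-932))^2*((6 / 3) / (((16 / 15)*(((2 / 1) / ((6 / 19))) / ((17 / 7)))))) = 332248680 / 133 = 2498110.38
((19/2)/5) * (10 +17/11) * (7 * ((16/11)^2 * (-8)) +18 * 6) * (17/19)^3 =-395584934/2402455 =-164.66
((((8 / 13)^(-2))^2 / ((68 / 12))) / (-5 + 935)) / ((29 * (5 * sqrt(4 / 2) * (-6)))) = -28561 * sqrt(2) / 37559500800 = -0.00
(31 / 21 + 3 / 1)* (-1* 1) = -94 / 21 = -4.48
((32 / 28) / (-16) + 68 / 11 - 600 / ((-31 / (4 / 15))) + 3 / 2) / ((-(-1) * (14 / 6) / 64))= 5853312 / 16709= 350.31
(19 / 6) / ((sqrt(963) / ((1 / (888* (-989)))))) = -19* sqrt(107) / 1691474832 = -0.00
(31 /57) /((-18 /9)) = -31 /114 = -0.27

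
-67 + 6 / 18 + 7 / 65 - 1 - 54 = -23704 / 195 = -121.56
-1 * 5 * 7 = -35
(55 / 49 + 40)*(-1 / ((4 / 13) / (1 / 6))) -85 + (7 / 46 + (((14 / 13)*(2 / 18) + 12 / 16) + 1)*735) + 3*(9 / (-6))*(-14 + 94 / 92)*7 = 1675.89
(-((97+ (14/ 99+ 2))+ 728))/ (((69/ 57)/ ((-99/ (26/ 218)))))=13045229/ 23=567183.87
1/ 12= 0.08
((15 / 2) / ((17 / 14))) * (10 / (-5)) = -12.35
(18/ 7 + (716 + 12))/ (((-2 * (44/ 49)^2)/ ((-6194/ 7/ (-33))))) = -388032421/ 31944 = -12147.27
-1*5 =-5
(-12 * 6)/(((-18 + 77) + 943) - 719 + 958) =-72/1241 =-0.06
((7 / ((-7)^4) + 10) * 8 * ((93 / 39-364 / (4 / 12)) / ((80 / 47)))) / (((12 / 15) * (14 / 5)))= -11421027025 / 499408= -22869.13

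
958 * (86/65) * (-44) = -3625072/65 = -55770.34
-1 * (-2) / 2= 1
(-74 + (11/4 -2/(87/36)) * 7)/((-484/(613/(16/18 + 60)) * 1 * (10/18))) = 348713019/153834560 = 2.27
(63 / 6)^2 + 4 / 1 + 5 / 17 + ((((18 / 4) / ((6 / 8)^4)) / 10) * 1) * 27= 52001 / 340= 152.94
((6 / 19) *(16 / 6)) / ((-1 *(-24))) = 2 / 57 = 0.04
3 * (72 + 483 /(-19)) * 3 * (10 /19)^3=7965000 /130321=61.12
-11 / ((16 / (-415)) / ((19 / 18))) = 86735 / 288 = 301.16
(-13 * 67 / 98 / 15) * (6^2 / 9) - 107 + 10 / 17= -108.78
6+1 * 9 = 15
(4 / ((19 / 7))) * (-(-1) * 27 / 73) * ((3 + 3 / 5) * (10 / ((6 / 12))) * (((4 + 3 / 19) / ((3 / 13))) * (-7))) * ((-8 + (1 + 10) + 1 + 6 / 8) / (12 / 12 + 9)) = -16304652 / 6935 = -2351.07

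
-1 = -1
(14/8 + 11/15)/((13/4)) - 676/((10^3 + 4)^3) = 37698757429/49337343120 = 0.76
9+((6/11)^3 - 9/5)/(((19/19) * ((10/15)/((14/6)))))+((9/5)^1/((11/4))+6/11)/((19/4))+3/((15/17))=1750157/252890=6.92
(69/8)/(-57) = -23/152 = -0.15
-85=-85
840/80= 10.50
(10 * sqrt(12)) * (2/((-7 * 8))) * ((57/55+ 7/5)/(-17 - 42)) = 134 * sqrt(3)/4543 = 0.05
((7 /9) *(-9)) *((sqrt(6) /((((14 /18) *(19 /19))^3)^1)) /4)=-729 *sqrt(6) /196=-9.11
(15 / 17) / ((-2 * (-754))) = 15 / 25636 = 0.00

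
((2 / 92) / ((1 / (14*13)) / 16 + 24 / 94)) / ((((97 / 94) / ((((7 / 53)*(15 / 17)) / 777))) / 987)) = 31744920480 / 2602450271377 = 0.01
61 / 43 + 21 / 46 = 3709 / 1978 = 1.88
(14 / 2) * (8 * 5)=280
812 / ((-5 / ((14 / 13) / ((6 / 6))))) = -11368 / 65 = -174.89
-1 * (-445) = 445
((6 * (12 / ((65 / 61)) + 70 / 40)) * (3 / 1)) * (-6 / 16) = -87.83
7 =7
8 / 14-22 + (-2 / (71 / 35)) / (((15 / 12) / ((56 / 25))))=-288202 / 12425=-23.20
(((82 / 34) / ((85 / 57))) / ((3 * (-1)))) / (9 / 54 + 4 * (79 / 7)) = -32718 / 2749835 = -0.01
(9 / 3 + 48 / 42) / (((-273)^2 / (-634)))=-18386 / 521703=-0.04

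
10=10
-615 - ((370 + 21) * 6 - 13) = -2948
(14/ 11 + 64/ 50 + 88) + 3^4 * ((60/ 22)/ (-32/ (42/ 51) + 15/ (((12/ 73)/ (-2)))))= 25440266/ 284075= 89.55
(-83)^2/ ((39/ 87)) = 199781/ 13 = 15367.77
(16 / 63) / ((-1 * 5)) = -16 / 315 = -0.05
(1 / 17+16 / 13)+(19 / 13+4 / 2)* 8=6405 / 221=28.98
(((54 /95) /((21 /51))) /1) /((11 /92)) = 11.55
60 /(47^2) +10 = 10.03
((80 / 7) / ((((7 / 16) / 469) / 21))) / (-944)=-16080 / 59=-272.54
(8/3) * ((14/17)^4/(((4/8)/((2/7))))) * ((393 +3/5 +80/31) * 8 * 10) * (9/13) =517642911744/33658963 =15379.05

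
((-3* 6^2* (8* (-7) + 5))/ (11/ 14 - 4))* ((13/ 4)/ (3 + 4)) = -3978/ 5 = -795.60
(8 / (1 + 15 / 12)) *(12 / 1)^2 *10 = 5120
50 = 50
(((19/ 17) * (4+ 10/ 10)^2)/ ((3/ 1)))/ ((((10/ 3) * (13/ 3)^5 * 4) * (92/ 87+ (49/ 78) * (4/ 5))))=10041975/ 34267259312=0.00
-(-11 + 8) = 3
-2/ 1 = -2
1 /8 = 0.12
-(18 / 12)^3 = -27 / 8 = -3.38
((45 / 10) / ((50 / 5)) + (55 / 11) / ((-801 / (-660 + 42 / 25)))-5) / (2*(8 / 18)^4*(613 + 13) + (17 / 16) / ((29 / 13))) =-596937276 / 66824559305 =-0.01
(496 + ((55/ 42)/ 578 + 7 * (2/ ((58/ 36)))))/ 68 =355305131/ 47872272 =7.42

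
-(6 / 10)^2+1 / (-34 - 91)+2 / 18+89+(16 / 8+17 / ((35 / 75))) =1001477 / 7875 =127.17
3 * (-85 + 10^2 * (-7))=-2355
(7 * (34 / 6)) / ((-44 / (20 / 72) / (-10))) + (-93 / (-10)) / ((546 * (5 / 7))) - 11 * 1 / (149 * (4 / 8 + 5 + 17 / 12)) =6010120447 / 2387449350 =2.52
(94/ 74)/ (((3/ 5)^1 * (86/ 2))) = 235/ 4773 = 0.05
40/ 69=0.58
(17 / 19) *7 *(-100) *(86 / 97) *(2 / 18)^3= -1023400 / 1343547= -0.76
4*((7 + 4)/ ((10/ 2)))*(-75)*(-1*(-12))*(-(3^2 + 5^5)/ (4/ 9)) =55847880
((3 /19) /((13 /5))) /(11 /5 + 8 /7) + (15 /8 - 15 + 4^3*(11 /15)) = 13034027 /385320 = 33.83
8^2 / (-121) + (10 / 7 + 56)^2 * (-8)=-156435808 / 5929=-26384.86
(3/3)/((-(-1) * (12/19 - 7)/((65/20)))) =-247/484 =-0.51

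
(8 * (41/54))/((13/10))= 1640/351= 4.67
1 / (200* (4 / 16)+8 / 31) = 31 / 1558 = 0.02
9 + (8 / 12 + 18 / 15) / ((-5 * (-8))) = 1357 / 150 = 9.05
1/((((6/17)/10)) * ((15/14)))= 238/9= 26.44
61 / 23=2.65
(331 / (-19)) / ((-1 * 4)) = 4.36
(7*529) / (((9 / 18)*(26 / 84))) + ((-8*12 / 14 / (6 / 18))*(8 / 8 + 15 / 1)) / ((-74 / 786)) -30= 92232594 / 3367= 27393.11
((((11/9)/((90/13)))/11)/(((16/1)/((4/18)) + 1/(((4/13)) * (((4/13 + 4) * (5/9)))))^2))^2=2659247718400/298973643320376686607201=0.00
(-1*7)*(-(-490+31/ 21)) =-10259/ 3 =-3419.67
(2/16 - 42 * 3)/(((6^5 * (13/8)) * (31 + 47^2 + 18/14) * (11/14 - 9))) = 49343/91193253840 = 0.00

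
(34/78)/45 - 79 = -138628/1755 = -78.99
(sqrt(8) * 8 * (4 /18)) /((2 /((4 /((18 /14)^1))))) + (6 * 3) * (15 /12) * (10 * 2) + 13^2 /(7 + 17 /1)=448 * sqrt(2) /81 + 10969 /24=464.86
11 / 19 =0.58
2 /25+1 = 27 /25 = 1.08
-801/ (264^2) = -89/ 7744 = -0.01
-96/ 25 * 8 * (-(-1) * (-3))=2304/ 25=92.16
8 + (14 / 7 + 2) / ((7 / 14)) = 16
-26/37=-0.70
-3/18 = -1/6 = -0.17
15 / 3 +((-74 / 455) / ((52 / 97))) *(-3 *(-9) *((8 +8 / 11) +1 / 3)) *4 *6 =-8890051 / 5005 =-1776.23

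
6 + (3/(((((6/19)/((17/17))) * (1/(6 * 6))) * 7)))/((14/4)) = 19.96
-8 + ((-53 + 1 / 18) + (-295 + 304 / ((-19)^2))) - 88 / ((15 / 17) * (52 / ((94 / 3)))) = -9229853 / 22230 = -415.20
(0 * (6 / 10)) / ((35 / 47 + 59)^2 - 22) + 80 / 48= 5 / 3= 1.67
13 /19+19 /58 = 1115 /1102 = 1.01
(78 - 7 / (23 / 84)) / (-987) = -402 / 7567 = -0.05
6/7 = 0.86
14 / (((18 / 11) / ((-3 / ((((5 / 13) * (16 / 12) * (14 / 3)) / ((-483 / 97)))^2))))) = -1672782111 / 15054400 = -111.12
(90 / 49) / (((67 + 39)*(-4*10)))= -9 / 20776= -0.00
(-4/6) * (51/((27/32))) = -1088/27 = -40.30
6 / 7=0.86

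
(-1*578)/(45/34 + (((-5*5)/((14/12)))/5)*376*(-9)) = -137564/3451995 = -0.04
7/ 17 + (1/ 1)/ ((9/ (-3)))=0.08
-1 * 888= -888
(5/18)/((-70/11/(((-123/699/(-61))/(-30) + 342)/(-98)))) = 1604078729/10530127440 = 0.15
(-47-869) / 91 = -10.07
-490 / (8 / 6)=-735 / 2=-367.50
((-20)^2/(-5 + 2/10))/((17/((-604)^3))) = 55087216000/51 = 1080141490.20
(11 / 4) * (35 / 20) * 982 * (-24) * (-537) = 60907077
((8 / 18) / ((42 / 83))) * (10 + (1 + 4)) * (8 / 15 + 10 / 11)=5644 / 297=19.00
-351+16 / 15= -5249 / 15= -349.93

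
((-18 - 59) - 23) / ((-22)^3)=25 / 2662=0.01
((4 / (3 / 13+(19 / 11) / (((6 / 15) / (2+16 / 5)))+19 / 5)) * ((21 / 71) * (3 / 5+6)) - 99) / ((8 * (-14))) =132711777 / 150587024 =0.88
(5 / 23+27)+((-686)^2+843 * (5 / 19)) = 205759291 / 437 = 470845.06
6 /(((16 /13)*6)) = 13 /16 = 0.81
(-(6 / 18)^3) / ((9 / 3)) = -1 / 81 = -0.01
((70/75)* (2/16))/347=7/20820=0.00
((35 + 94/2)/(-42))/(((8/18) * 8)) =-123/224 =-0.55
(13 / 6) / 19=13 / 114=0.11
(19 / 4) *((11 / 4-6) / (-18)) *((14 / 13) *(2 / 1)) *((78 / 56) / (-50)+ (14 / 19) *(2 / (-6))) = -0.51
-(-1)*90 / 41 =90 / 41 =2.20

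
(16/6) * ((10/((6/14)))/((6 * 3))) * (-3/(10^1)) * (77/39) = -2156/1053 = -2.05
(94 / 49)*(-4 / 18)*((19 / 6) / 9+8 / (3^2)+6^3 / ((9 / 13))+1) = -133.96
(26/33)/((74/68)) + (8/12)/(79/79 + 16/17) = 3910/3663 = 1.07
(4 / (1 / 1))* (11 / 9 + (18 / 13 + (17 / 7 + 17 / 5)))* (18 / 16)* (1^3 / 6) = 6.33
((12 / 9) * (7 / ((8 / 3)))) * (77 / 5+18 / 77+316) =127679 / 110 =1160.72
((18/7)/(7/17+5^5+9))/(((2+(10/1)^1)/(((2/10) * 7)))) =51/532850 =0.00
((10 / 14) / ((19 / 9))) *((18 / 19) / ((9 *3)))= 0.01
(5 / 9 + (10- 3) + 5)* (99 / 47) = 26.45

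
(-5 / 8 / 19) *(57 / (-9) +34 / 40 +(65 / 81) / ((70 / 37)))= 57371 / 344736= 0.17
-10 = -10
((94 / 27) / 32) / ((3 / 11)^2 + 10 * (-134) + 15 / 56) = -39809 / 490186134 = -0.00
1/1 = 1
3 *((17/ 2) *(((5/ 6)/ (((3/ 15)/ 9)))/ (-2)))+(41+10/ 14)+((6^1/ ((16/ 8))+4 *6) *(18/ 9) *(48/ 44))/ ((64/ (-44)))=-26707/ 56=-476.91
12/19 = 0.63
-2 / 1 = -2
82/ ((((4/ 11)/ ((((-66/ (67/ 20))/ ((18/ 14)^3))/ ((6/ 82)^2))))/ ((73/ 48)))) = -593771.15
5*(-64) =-320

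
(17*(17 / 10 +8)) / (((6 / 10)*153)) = 97 / 54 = 1.80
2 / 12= 1 / 6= 0.17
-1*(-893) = 893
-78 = -78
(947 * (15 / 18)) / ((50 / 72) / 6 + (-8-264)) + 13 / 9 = -770689 / 528543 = -1.46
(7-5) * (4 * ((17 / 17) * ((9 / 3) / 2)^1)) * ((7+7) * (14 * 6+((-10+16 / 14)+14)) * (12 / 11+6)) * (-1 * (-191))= 223112448 / 11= 20282949.82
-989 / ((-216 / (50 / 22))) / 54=24725 / 128304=0.19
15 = 15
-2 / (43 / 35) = -70 / 43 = -1.63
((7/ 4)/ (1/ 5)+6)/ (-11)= -1.34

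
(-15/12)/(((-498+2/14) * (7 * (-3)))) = -1/8364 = -0.00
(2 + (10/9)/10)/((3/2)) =38/27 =1.41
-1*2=-2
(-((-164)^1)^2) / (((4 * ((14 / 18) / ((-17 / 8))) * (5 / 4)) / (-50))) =-5143860 / 7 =-734837.14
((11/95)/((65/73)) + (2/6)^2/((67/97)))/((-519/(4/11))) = -4332736/21257604225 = -0.00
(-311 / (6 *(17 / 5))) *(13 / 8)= -20215 / 816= -24.77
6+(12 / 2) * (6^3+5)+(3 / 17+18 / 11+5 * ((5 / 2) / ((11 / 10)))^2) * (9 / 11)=30650850 / 22627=1354.61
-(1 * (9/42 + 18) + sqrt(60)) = -255/14 - 2 * sqrt(15) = -25.96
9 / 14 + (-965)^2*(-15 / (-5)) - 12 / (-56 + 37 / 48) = 2793675.86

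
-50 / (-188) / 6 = 25 / 564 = 0.04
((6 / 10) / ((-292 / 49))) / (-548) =147 / 800080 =0.00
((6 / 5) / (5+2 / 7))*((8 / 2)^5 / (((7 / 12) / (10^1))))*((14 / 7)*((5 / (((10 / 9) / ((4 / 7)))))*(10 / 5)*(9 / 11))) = 95551488 / 2849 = 33538.61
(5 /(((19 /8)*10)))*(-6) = -24 /19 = -1.26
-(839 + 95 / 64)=-53791 / 64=-840.48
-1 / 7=-0.14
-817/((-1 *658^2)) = 817/432964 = 0.00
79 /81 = 0.98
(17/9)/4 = 17/36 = 0.47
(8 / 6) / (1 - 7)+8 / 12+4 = 4.44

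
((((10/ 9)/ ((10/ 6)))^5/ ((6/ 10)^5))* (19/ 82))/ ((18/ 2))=950000/ 21789081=0.04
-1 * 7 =-7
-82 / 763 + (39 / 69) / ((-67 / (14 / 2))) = -195795 / 1175783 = -0.17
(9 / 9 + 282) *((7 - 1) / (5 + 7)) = 283 / 2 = 141.50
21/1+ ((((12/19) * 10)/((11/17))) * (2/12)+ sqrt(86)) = sqrt(86)+ 4729/209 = 31.90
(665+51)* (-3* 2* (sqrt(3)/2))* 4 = -14881.78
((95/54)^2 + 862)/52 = 2522617/151632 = 16.64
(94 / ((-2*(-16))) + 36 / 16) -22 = -269 / 16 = -16.81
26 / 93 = 0.28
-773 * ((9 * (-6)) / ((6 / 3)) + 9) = 13914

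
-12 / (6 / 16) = -32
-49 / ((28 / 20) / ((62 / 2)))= -1085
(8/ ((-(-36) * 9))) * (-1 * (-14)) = 28/ 81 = 0.35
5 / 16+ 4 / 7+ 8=995 / 112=8.88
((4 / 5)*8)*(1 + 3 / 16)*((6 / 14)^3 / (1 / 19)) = 19494 / 1715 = 11.37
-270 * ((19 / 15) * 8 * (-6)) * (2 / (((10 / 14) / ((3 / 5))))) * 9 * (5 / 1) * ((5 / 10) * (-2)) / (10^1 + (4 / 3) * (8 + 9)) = -1329696 / 35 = -37991.31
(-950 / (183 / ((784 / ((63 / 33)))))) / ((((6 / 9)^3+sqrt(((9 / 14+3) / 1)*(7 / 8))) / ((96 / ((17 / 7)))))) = 8629125120 / 1071221 - 7280824320*sqrt(51) / 1071221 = -40483.11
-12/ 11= -1.09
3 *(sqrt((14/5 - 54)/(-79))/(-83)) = -48 *sqrt(395)/32785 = -0.03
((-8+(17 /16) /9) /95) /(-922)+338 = 852636323 /2522592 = 338.00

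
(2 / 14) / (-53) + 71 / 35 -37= -64877 / 1855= -34.97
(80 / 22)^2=1600 / 121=13.22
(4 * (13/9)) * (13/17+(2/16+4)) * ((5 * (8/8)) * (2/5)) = 8645/153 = 56.50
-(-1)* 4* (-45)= -180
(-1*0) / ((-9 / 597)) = 0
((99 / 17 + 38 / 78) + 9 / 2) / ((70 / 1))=2867 / 18564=0.15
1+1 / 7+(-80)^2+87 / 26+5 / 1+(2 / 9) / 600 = 1574811541 / 245700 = 6409.49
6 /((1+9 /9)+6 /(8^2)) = 192 /67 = 2.87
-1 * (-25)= 25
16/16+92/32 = 31/8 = 3.88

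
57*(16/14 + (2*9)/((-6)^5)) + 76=141.01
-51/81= -17/27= -0.63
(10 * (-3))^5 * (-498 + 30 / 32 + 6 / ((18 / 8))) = 12013818750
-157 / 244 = -0.64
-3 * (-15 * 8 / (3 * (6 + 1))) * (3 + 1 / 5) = 54.86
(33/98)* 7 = 33/14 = 2.36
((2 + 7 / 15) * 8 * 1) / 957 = 296 / 14355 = 0.02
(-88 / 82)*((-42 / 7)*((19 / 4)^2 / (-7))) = -11913 / 574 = -20.75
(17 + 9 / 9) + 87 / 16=375 / 16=23.44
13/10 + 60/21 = 291/70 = 4.16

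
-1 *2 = -2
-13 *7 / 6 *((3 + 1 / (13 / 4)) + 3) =-287 / 3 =-95.67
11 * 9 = 99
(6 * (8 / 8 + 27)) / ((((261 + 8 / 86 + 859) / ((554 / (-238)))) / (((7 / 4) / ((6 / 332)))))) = -33.81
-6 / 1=-6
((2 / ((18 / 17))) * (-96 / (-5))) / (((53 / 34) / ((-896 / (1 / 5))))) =-16572416 / 159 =-104229.03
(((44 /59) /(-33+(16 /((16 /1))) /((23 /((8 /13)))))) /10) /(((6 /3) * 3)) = -3289 /8725215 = -0.00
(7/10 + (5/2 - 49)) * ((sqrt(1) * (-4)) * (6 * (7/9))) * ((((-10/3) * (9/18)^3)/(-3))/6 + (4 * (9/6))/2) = 1046759/405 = 2584.59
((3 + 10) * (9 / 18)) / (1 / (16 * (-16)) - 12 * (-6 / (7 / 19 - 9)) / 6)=-68224 / 14633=-4.66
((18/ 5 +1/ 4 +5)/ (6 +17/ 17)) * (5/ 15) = 59/ 140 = 0.42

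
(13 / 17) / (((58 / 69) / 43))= 38571 / 986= 39.12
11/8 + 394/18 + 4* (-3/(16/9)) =1189/72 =16.51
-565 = -565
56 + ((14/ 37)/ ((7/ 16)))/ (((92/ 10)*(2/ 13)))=48176/ 851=56.61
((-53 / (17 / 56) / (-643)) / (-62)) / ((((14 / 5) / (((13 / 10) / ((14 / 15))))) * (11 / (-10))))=51675 / 26092297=0.00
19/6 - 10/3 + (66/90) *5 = 7/2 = 3.50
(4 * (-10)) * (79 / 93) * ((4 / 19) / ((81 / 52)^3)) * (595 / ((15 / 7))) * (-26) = 38492441128960 / 2817168741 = 13663.52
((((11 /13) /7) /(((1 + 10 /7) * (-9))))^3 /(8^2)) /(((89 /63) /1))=-0.00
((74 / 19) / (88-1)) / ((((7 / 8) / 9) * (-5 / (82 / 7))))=-145632 / 134995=-1.08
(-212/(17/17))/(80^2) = -53/1600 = -0.03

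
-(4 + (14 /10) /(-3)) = -53 /15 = -3.53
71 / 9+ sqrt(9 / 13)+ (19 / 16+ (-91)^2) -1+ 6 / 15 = 3*sqrt(13) / 13+ 5968423 / 720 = 8290.31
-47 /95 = -0.49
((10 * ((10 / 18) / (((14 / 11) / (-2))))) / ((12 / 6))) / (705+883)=-275 / 100044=-0.00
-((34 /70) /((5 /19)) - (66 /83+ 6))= 71891 /14525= 4.95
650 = 650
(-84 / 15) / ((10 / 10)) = -28 / 5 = -5.60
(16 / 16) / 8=1 / 8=0.12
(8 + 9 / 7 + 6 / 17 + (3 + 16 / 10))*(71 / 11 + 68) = 991224 / 935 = 1060.13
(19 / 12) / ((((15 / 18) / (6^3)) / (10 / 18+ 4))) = 9348 / 5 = 1869.60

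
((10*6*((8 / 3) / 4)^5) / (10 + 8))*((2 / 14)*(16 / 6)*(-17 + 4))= -33280 / 15309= -2.17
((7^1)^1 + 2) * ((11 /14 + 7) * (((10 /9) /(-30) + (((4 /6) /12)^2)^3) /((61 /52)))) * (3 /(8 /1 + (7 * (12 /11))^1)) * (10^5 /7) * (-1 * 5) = 5029486515625 /165888324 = 30318.51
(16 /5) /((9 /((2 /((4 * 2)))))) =4 /45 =0.09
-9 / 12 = -3 / 4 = -0.75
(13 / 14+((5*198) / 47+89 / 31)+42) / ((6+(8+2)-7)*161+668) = 0.03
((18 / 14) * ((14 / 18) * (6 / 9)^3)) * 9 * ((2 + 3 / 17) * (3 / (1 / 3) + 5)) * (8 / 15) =33152 / 765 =43.34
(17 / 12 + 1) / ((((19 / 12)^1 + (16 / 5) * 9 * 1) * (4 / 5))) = 725 / 7292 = 0.10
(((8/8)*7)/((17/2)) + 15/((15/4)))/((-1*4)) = -41/34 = -1.21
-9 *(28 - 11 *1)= -153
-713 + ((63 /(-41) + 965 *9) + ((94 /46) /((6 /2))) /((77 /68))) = 1736360993 /217833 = 7971.06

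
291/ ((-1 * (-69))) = 97/ 23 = 4.22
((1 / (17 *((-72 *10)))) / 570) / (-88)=1 / 613958400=0.00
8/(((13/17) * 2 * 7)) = 68/91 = 0.75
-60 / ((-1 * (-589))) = -60 / 589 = -0.10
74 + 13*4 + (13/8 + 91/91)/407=410277/3256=126.01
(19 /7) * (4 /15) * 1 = 76 /105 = 0.72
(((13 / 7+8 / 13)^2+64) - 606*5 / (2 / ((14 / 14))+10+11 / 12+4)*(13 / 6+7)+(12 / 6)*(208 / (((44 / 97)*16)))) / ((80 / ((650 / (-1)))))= 40006046845 / 3251248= 12304.83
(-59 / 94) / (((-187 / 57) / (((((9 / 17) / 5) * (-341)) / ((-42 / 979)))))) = 306191061 / 1901620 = 161.02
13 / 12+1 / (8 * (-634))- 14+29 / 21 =-409571 / 35504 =-11.54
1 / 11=0.09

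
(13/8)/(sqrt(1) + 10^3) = 1/616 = 0.00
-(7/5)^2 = -49/25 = -1.96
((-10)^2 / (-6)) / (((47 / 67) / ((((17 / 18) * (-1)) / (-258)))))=-0.09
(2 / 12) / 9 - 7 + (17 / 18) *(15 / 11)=-5.69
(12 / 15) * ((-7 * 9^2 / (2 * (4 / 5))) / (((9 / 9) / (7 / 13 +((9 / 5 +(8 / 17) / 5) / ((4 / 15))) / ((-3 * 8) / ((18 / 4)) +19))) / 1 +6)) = -21746151 / 532724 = -40.82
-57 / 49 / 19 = -3 / 49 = -0.06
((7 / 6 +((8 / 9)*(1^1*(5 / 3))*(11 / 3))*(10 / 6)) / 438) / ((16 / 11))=54637 / 3405888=0.02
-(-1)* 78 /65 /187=0.01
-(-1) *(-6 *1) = -6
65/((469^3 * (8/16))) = 130/103161709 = 0.00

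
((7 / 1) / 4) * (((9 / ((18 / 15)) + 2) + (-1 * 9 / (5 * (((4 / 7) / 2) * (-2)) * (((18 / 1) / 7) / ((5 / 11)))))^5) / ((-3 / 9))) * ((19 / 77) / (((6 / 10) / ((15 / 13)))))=-71844235466625 / 3018626564096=-23.80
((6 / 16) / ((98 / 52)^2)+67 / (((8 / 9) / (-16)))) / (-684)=1930235 / 1094856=1.76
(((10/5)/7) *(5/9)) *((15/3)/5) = 10/63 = 0.16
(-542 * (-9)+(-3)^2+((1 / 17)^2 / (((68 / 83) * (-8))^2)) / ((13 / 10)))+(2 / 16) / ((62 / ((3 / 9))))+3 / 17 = 252667878457049 / 51700167168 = 4887.18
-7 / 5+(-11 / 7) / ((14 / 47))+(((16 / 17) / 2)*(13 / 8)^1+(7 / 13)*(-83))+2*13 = -2664271 / 108290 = -24.60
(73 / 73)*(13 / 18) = 13 / 18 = 0.72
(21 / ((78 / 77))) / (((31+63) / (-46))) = -12397 / 1222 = -10.14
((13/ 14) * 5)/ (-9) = -65/ 126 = -0.52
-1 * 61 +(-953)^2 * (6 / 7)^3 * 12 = 2354056805 / 343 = 6863139.37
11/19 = 0.58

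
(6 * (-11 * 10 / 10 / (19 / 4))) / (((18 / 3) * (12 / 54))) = -198 / 19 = -10.42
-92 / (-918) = 46 / 459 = 0.10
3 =3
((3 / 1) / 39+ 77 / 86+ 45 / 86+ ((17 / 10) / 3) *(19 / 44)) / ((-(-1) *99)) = 1284077 / 73050120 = 0.02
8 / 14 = 0.57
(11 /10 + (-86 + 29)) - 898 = -953.90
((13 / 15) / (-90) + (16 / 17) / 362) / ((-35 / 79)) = 0.02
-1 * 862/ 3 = -287.33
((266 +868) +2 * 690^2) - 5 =953329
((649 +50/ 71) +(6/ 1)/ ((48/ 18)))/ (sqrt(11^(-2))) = 2036705/ 284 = 7171.50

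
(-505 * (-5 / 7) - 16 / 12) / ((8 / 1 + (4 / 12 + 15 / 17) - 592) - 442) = -128299 / 365848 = -0.35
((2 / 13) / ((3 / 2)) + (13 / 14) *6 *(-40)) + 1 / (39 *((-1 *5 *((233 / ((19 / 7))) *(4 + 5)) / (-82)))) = -91087466 / 408915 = -222.75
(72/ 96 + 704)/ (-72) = -2819/ 288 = -9.79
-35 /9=-3.89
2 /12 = 1 /6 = 0.17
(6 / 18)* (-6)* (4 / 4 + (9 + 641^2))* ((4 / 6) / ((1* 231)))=-1643564 / 693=-2371.67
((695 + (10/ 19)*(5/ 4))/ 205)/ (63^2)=5287/ 6183702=0.00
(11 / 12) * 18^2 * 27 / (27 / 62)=18414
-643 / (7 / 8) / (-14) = 2572 / 49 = 52.49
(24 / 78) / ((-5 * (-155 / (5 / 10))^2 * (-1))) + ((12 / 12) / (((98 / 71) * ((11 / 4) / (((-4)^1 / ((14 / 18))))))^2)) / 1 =40809248259529 / 22230557974625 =1.84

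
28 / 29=0.97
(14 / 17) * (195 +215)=5740 / 17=337.65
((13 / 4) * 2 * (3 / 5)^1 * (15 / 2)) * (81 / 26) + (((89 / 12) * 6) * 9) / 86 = 32949 / 344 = 95.78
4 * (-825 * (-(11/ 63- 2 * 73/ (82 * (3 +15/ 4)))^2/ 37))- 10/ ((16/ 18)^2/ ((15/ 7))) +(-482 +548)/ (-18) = -712804715411/ 23698549728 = -30.08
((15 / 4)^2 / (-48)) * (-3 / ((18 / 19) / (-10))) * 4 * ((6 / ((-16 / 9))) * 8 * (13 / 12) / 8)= 277875 / 2048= 135.68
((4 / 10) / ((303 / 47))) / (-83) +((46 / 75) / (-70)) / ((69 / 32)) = -317606 / 66016125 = -0.00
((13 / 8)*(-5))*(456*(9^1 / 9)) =-3705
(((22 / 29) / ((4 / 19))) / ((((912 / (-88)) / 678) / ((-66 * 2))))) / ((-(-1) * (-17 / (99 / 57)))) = -29779794 / 9367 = -3179.22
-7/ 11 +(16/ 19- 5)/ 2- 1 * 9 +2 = -4061/ 418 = -9.72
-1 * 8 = -8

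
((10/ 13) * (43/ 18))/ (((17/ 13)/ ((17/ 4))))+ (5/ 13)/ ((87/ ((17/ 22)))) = 892115/ 149292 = 5.98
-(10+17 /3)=-15.67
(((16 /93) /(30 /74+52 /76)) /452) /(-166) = -703 /334070601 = -0.00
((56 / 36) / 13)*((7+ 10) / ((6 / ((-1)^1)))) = -119 / 351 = -0.34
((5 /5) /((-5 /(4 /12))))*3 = -0.20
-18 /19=-0.95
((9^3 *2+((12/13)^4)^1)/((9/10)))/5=324.16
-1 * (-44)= 44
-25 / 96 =-0.26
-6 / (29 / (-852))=5112 / 29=176.28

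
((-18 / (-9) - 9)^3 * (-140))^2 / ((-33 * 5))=-461184080 / 33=-13975275.15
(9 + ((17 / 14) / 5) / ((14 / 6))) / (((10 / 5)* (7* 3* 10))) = 1487 / 68600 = 0.02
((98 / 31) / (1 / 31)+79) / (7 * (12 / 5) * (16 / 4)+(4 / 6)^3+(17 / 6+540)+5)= 47790 / 166139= 0.29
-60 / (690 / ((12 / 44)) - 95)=-12 / 487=-0.02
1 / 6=0.17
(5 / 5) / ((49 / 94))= 94 / 49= 1.92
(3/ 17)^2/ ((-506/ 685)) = -6165/ 146234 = -0.04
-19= -19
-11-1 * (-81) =70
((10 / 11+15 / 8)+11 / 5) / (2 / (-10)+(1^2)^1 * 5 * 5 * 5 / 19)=13889 / 17776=0.78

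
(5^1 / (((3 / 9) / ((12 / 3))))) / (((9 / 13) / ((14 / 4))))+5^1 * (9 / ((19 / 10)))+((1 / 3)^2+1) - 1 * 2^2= 55426 / 171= 324.13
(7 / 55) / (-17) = -7 / 935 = -0.01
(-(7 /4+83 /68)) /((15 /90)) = -303 /17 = -17.82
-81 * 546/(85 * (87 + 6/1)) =-5.59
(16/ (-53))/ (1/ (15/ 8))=-30/ 53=-0.57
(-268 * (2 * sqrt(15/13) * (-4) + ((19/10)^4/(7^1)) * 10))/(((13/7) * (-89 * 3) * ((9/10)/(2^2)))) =24.08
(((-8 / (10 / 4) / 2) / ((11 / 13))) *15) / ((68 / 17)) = -78 / 11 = -7.09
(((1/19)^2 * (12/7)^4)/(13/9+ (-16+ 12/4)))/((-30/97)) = 377136/56339465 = 0.01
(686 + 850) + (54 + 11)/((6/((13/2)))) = 19277/12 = 1606.42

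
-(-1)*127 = 127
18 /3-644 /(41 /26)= -16498 /41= -402.39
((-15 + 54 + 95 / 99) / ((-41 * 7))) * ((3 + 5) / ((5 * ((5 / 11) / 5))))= -31648 / 12915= -2.45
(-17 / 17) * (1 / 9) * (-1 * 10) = 10 / 9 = 1.11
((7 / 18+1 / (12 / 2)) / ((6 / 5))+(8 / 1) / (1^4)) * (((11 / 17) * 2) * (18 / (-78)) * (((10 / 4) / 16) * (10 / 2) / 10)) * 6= -25135 / 21216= -1.18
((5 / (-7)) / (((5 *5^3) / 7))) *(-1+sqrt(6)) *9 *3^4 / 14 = 729 / 1750 - 729 *sqrt(6) / 1750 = -0.60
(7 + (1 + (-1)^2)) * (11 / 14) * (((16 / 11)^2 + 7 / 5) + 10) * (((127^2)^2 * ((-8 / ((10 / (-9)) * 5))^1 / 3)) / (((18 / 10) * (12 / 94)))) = 99978528284479 / 1925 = 51936897810.12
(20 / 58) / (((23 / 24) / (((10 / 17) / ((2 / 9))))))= 10800 / 11339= 0.95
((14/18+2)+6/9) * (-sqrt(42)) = -31 * sqrt(42)/9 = -22.32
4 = 4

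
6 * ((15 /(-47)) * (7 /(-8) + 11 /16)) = 135 /376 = 0.36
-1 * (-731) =731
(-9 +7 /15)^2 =16384 /225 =72.82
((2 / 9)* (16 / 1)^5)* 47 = 98566144 / 9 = 10951793.78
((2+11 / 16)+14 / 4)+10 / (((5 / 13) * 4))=203 / 16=12.69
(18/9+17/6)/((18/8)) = 58/27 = 2.15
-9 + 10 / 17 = -143 / 17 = -8.41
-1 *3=-3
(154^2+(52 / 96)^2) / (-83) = -13660585 / 47808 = -285.74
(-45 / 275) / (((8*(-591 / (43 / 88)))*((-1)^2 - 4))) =-43 / 7627840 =-0.00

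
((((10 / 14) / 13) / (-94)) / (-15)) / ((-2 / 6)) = -1 / 8554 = -0.00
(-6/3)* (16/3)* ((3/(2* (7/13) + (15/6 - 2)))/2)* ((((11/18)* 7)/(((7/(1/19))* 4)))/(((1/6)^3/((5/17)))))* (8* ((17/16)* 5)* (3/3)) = -171600/779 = -220.28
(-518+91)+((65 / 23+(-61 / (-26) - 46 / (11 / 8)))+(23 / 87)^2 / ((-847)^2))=-1478384092309175 / 3247181095158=-455.28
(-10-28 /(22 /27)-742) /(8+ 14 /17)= -2941 /33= -89.12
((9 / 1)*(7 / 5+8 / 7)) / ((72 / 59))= 5251 / 280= 18.75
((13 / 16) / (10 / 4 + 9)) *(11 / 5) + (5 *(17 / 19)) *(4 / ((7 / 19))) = 313801 / 6440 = 48.73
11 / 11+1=2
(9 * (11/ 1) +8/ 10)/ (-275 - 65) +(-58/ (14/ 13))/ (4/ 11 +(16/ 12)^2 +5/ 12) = -257334809/ 12054700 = -21.35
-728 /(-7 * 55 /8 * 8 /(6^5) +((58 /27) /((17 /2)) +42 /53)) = -5100496128 /6975803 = -731.17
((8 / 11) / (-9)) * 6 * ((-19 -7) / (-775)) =-416 / 25575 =-0.02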